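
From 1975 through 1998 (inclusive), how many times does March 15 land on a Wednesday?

Day of week of March 15 in each year:
1975: Sat, 1976: Mon, 1977: Tue, 1978: Wed ✓, 1979: Thu, 1980: Sat, 1981: Sun, 1982: Mon, 1983: Tue, 1984: Thu, 1985: Fri, 1986: Sat, 1987: Sun, 1988: Tue, 1989: Wed ✓, 1990: Thu, 1991: Fri, 1992: Sun, 1993: Mon, 1994: Tue, 1995: Wed ✓, 1996: Fri, 1997: Sat, 1998: Sun
Wednesdays: 1978, 1989, 1995.

3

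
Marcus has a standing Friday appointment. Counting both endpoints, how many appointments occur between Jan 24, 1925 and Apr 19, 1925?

12 Fridays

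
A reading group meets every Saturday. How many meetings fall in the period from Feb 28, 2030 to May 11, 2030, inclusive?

Feb 28, 2030 is a Thursday.
From Feb 28, 2030 to May 11, 2030 is 73 days inclusive.
73 = 7 × 10 + 3, so there are 10 full weeks plus 3 extra days.
Each full week contributes one Saturday: 10 so far.
The 3 extra days are Thursday, Friday, Saturday — 1 of them qualifies.
Total: 10 + 1 = 11.

11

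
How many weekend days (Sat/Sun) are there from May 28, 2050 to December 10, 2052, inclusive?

May 28, 2050 is a Saturday.
That's 928 days from start to end, counting both.
928 = 7 × 132 + 4, so there are 132 full weeks plus 4 extra days.
Each full week contributes 2 weekend days (Sat, Sun): 132 × 2 = 264.
The 4 extra days are Saturday, Sunday, Monday, Tuesday — 2 of them qualify.
Total: 264 + 2 = 266.

266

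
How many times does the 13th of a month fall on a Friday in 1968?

The 13th falls on a Friday when the month's 13th has weekday Fri.
Jan 13 is Sat; Feb 13 is Tue; Mar 13 is Wed; Apr 13 is Sat; May 13 is Mon; Jun 13 is Thu; Jul 13 is Sat; Aug 13 is Tue; Sep 13 is Fri ✓; Oct 13 is Sun; Nov 13 is Wed; Dec 13 is Fri ✓.
Friday the 13ths: Sep, Dec.

2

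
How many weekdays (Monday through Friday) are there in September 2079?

21

September 1, 2079 is a Friday.
The range spans 30 days (inclusive of both endpoints).
30 = 7 × 4 + 2, so there are 4 full weeks plus 2 extra days.
Each full week contributes 5 weekdays (Mon–Fri): 4 × 5 = 20.
The 2 extra days are Friday, Saturday — 1 of them qualifies.
Total: 20 + 1 = 21.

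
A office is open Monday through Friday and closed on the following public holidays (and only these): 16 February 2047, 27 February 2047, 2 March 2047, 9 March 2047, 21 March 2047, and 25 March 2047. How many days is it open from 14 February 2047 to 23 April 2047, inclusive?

46 working days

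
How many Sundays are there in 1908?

1908-01-01 is a Wednesday.
From 1908-01-01 to 1908-12-31 is 366 days inclusive.
366 = 7 × 52 + 2, so there are 52 full weeks plus 2 extra days.
Each full week contributes one Sunday: 52 so far.
The 2 extra days are Wed, Thu — none qualify.
Total: 52 + 0 = 52.

52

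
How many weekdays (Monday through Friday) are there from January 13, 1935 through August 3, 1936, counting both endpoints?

January 13, 1935 is a Sunday.
That's 569 days from start to end, counting both.
569 = 7 × 81 + 2, so there are 81 full weeks plus 2 extra days.
Each full week contributes 5 weekdays (Mon–Fri): 81 × 5 = 405.
The 2 extra days are Sun, Mon — 1 of them qualifies.
Total: 405 + 1 = 406.

406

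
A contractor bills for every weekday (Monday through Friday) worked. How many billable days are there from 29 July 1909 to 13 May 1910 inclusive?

29 July 1909 is a Thursday.
That's 289 days from start to end, counting both.
289 = 7 × 41 + 2, so there are 41 full weeks plus 2 extra days.
Each full week contributes 5 weekdays (Mon–Fri): 41 × 5 = 205.
The 2 extra days are Thu, Fri — 2 of them qualify.
Total: 205 + 2 = 207.

207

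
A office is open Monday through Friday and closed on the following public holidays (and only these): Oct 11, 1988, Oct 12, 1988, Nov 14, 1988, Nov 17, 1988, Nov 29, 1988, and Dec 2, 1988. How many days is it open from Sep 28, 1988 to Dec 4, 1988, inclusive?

Sep 28, 1988 is a Wednesday.
The range spans 68 days (inclusive of both endpoints).
68 = 7 × 9 + 5, so there are 9 full weeks plus 5 extra days.
Each full week contributes 5 weekdays (Mon–Fri): 9 × 5 = 45.
The 5 extra days are Wednesday, Thursday, Friday, Saturday, Sunday — 3 of them qualify.
Total: 45 + 3 = 48.
Holidays: Oct 11, 1988 (Tue); Oct 12, 1988 (Wed); Nov 14, 1988 (Mon); Nov 17, 1988 (Thu); Nov 29, 1988 (Tue); Dec 2, 1988 (Fri).
All 6 holidays fall on weekdays, so subtract 6.
Business days: 48 − 6 = 42.

42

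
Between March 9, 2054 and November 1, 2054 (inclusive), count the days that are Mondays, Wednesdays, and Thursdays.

102

March 9, 2054 is a Monday.
The range spans 238 days (inclusive of both endpoints).
238 = 7 × 34, so the span is exactly 34 full weeks.
Each full week contributes 3 days from the set (Mon, Wed, Thu): 34 × 3 = 102.
Total: 102.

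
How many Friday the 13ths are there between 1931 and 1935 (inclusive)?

10

Friday-the-13ths by year:
1931: Feb, Mar, Nov
1932: May
1933: Jan, Oct
1934: Apr, Jul
1935: Sep, Dec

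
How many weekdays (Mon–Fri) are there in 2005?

260 weekdays

January 1, 2005 is a Saturday.
The range spans 365 days (inclusive of both endpoints).
365 = 7 × 52 + 1, so there are 52 full weeks plus 1 extra day.
Each full week contributes 5 weekdays (Mon–Fri): 52 × 5 = 260.
The 1 extra day is Sat — none qualify.
Total: 260 + 0 = 260.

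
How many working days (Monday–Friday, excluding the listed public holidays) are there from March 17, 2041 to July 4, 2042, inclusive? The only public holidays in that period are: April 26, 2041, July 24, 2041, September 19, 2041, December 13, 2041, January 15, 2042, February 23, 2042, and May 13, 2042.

334

March 17, 2041 is a Sunday.
That's 475 days from start to end, counting both.
475 = 7 × 67 + 6, so there are 67 full weeks plus 6 extra days.
Each full week contributes 5 weekdays (Mon–Fri): 67 × 5 = 335.
The 6 extra days are Sun, Mon, Tue, Wed, Thu, Fri — 5 of them qualify.
Total: 335 + 5 = 340.
Holidays: April 26, 2041 (Fri); July 24, 2041 (Wed); September 19, 2041 (Thu); December 13, 2041 (Fri); January 15, 2042 (Wed); February 23, 2042 (Sun); May 13, 2042 (Tue).
6 of the 7 holidays fall on weekdays; the rest are weekends and were already excluded.
Business days: 340 − 6 = 334.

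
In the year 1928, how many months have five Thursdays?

4

A month has five Thursdays exactly when Thursday falls within its first (length − 28) days.
Jan: 31 days, starts Sun → 5 of Sun, Mon, Tue
Feb: 29 days, starts Wed → 5 of Wed
Mar: 31 days, starts Thu → 5 of Thu, Fri, Sat ✓
Apr: 30 days, starts Sun → 5 of Sun, Mon
May: 31 days, starts Tue → 5 of Tue, Wed, Thu ✓
Jun: 30 days, starts Fri → 5 of Fri, Sat
Jul: 31 days, starts Sun → 5 of Sun, Mon, Tue
Aug: 31 days, starts Wed → 5 of Wed, Thu, Fri ✓
Sep: 30 days, starts Sat → 5 of Sat, Sun
Oct: 31 days, starts Mon → 5 of Mon, Tue, Wed
Nov: 30 days, starts Thu → 5 of Thu, Fri ✓
Dec: 31 days, starts Sat → 5 of Sat, Sun, Mon
Months with five Thursdays: Mar, May, Aug, Nov.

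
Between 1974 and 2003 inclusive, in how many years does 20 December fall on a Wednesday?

4

Day of week of December 20 in each year:
1974: Fri, 1975: Sat, 1976: Mon, 1977: Tue, 1978: Wed ✓, 1979: Thu, 1980: Sat, 1981: Sun, 1982: Mon, 1983: Tue, 1984: Thu, 1985: Fri, 1986: Sat, 1987: Sun, 1988: Tue, 1989: Wed ✓, 1990: Thu, 1991: Fri, 1992: Sun, 1993: Mon, 1994: Tue, 1995: Wed ✓, 1996: Fri, 1997: Sat, 1998: Sun, 1999: Mon, 2000: Wed ✓, 2001: Thu, 2002: Fri, 2003: Sat
Wednesdays: 1978, 1989, 1995, 2000.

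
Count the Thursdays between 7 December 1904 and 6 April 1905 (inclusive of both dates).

18

7 December 1904 is a Wednesday.
From 7 December 1904 to 6 April 1905 is 121 days inclusive.
121 = 7 × 17 + 2, so there are 17 full weeks plus 2 extra days.
Each full week contributes one Thursday: 17 so far.
The 2 extra days are Wednesday, Thursday — 1 of them qualifies.
Total: 17 + 1 = 18.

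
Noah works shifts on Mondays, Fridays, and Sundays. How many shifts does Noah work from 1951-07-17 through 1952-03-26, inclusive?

108

1951-07-17 is a Tuesday.
From 1951-07-17 to 1952-03-26 is 254 days inclusive.
254 = 7 × 36 + 2, so there are 36 full weeks plus 2 extra days.
Each full week contributes 3 days from the set (Mon, Fri, Sun): 36 × 3 = 108.
The 2 extra days are Tuesday, Wednesday — none qualify.
Total: 108 + 0 = 108.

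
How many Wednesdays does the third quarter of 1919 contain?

1 July 1919 is a Tuesday.
The range spans 92 days (inclusive of both endpoints).
92 = 7 × 13 + 1, so there are 13 full weeks plus 1 extra day.
Each full week contributes one Wednesday: 13 so far.
The 1 extra day is Tuesday — none qualify.
Total: 13 + 0 = 13.

13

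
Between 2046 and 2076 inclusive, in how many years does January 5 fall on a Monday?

Day of week of January 5 in each year:
2046: Fri, 2047: Sat, 2048: Sun, 2049: Tue, 2050: Wed, 2051: Thu, 2052: Fri, 2053: Sun, 2054: Mon ✓, 2055: Tue, 2056: Wed, 2057: Fri, 2058: Sat, 2059: Sun, 2060: Mon ✓, 2061: Wed, 2062: Thu, 2063: Fri, 2064: Sat, 2065: Mon ✓, 2066: Tue, 2067: Wed, 2068: Thu, 2069: Sat, 2070: Sun, 2071: Mon ✓, 2072: Tue, 2073: Thu, 2074: Fri, 2075: Sat, 2076: Sun
Mondays: 2054, 2060, 2065, 2071.

4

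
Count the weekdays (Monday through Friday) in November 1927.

Nov 1, 1927 is a Tuesday.
The range spans 30 days (inclusive of both endpoints).
30 = 7 × 4 + 2, so there are 4 full weeks plus 2 extra days.
Each full week contributes 5 weekdays (Mon–Fri): 4 × 5 = 20.
The 2 extra days are Tuesday, Wednesday — 2 of them qualify.
Total: 20 + 2 = 22.

22 weekdays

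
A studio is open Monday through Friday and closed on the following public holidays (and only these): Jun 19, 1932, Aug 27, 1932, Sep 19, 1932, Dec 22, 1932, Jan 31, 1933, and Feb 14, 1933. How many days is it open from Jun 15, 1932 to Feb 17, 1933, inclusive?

174

Jun 15, 1932 is a Wednesday.
That's 248 days from start to end, counting both.
248 = 7 × 35 + 3, so there are 35 full weeks plus 3 extra days.
Each full week contributes 5 weekdays (Mon–Fri): 35 × 5 = 175.
The 3 extra days are Wednesday, Thursday, Friday — 3 of them qualify.
Total: 175 + 3 = 178.
Holidays: Jun 19, 1932 (Sun); Aug 27, 1932 (Sat); Sep 19, 1932 (Mon); Dec 22, 1932 (Thu); Jan 31, 1933 (Tue); Feb 14, 1933 (Tue).
4 of the 6 holidays fall on weekdays; the rest are weekends and were already excluded.
Business days: 178 − 4 = 174.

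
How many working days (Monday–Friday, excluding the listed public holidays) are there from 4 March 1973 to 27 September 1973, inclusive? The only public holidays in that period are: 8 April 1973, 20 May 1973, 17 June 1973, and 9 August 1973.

4 March 1973 is a Sunday.
The range spans 208 days (inclusive of both endpoints).
208 = 7 × 29 + 5, so there are 29 full weeks plus 5 extra days.
Each full week contributes 5 weekdays (Mon–Fri): 29 × 5 = 145.
The 5 extra days are Sun, Mon, Tue, Wed, Thu — 4 of them qualify.
Total: 145 + 4 = 149.
Holidays: 8 April 1973 (Sun); 20 May 1973 (Sun); 17 June 1973 (Sun); 9 August 1973 (Thu).
1 of the 4 holidays fall on weekdays; the rest are weekends and were already excluded.
Business days: 149 − 1 = 148.

148 working days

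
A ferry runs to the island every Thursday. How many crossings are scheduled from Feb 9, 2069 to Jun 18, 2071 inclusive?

123 Thursdays

Feb 9, 2069 is a Saturday.
That's 860 days from start to end, counting both.
860 = 7 × 122 + 6, so there are 122 full weeks plus 6 extra days.
Each full week contributes one Thursday: 122 so far.
The 6 extra days are Sat, Sun, Mon, Tue, Wed, Thu — 1 of them qualifies.
Total: 122 + 1 = 123.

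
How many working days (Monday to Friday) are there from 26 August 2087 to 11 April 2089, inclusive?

425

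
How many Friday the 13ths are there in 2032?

The 13th falls on a Friday when the month's 13th has weekday Fri.
Jan 13 is Tue; Feb 13 is Fri ✓; Mar 13 is Sat; Apr 13 is Tue; May 13 is Thu; Jun 13 is Sun; Jul 13 is Tue; Aug 13 is Fri ✓; Sep 13 is Mon; Oct 13 is Wed; Nov 13 is Sat; Dec 13 is Mon.
Friday the 13ths: Feb, Aug.

2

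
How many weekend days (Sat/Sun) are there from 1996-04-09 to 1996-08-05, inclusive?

1996-04-09 is a Tuesday.
The range spans 119 days (inclusive of both endpoints).
119 = 7 × 17, so the span is exactly 17 full weeks.
Each full week contributes 2 weekend days (Sat, Sun): 17 × 2 = 34.
Total: 34.

34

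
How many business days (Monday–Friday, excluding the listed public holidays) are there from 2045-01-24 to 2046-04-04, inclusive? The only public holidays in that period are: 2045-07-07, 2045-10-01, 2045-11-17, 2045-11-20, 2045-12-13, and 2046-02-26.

307

2045-01-24 is a Tuesday.
From 2045-01-24 to 2046-04-04 is 436 days inclusive.
436 = 7 × 62 + 2, so there are 62 full weeks plus 2 extra days.
Each full week contributes 5 weekdays (Mon–Fri): 62 × 5 = 310.
The 2 extra days are Tuesday, Wednesday — 2 of them qualify.
Total: 310 + 2 = 312.
Holidays: 2045-07-07 (Fri); 2045-10-01 (Sun); 2045-11-17 (Fri); 2045-11-20 (Mon); 2045-12-13 (Wed); 2046-02-26 (Mon).
5 of the 6 holidays fall on weekdays; the rest are weekends and were already excluded.
Business days: 312 − 5 = 307.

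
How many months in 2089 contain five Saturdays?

A month has five Saturdays exactly when Saturday falls within its first (length − 28) days.
Jan: 31 days, starts Sat → 5 of Sat, Sun, Mon ✓
Feb: 28 days, starts Tue → 5 of (none)
Mar: 31 days, starts Tue → 5 of Tue, Wed, Thu
Apr: 30 days, starts Fri → 5 of Fri, Sat ✓
May: 31 days, starts Sun → 5 of Sun, Mon, Tue
Jun: 30 days, starts Wed → 5 of Wed, Thu
Jul: 31 days, starts Fri → 5 of Fri, Sat, Sun ✓
Aug: 31 days, starts Mon → 5 of Mon, Tue, Wed
Sep: 30 days, starts Thu → 5 of Thu, Fri
Oct: 31 days, starts Sat → 5 of Sat, Sun, Mon ✓
Nov: 30 days, starts Tue → 5 of Tue, Wed
Dec: 31 days, starts Thu → 5 of Thu, Fri, Sat ✓
Months with five Saturdays: Jan, Apr, Jul, Oct, Dec.

5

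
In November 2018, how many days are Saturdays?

November 1, 2018 is a Thursday.
The range spans 30 days (inclusive of both endpoints).
30 = 7 × 4 + 2, so there are 4 full weeks plus 2 extra days.
Each full week contributes one Saturday: 4 so far.
The 2 extra days are Thu, Fri — none qualify.
Total: 4 + 0 = 4.

4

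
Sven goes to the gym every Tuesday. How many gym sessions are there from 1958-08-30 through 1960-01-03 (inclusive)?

1958-08-30 is a Saturday.
That's 492 days from start to end, counting both.
492 = 7 × 70 + 2, so there are 70 full weeks plus 2 extra days.
Each full week contributes one Tuesday: 70 so far.
The 2 extra days are Sat, Sun — none qualify.
Total: 70 + 0 = 70.

70 Tuesdays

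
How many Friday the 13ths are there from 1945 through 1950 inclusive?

10

Friday-the-13ths by year:
1945: Apr, Jul
1946: Sep, Dec
1947: Jun
1948: Feb, Aug
1949: May
1950: Jan, Oct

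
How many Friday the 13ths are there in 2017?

2

The 13th falls on a Friday when the month's 13th has weekday Fri.
Jan 13 is Fri ✓; Feb 13 is Mon; Mar 13 is Mon; Apr 13 is Thu; May 13 is Sat; Jun 13 is Tue; Jul 13 is Thu; Aug 13 is Sun; Sep 13 is Wed; Oct 13 is Fri ✓; Nov 13 is Mon; Dec 13 is Wed.
Friday the 13ths: Jan, Oct.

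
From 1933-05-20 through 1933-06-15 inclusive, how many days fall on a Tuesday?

1933-05-20 is a Saturday.
The range spans 27 days (inclusive of both endpoints).
27 = 7 × 3 + 6, so there are 3 full weeks plus 6 extra days.
Each full week contributes one Tuesday: 3 so far.
The 6 extra days are Sat, Sun, Mon, Tue, Wed, Thu — 1 of them qualifies.
Total: 3 + 1 = 4.

4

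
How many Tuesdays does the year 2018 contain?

52

1 January 2018 is a Monday.
From 1 January 2018 to 31 December 2018 is 365 days inclusive.
365 = 7 × 52 + 1, so there are 52 full weeks plus 1 extra day.
Each full week contributes one Tuesday: 52 so far.
The 1 extra day is Monday — none qualify.
Total: 52 + 0 = 52.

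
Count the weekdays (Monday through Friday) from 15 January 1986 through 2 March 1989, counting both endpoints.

817

15 January 1986 is a Wednesday.
That's 1143 days from start to end, counting both.
1143 = 7 × 163 + 2, so there are 163 full weeks plus 2 extra days.
Each full week contributes 5 weekdays (Mon–Fri): 163 × 5 = 815.
The 2 extra days are Wednesday, Thursday — 2 of them qualify.
Total: 815 + 2 = 817.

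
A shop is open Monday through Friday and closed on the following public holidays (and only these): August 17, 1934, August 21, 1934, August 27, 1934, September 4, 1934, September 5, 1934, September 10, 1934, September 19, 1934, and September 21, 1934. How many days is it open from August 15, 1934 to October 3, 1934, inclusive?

August 15, 1934 is a Wednesday.
The range spans 50 days (inclusive of both endpoints).
50 = 7 × 7 + 1, so there are 7 full weeks plus 1 extra day.
Each full week contributes 5 weekdays (Mon–Fri): 7 × 5 = 35.
The 1 extra day is Wed — 1 of them qualifies.
Total: 35 + 1 = 36.
Holidays: August 17, 1934 (Fri); August 21, 1934 (Tue); August 27, 1934 (Mon); September 4, 1934 (Tue); September 5, 1934 (Wed); September 10, 1934 (Mon); September 19, 1934 (Wed); September 21, 1934 (Fri).
All 8 holidays fall on weekdays, so subtract 8.
Business days: 36 − 8 = 28.

28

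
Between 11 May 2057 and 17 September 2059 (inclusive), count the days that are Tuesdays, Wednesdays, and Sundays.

11 May 2057 is a Friday.
The range spans 860 days (inclusive of both endpoints).
860 = 7 × 122 + 6, so there are 122 full weeks plus 6 extra days.
Each full week contributes 3 days from the set (Tue, Wed, Sun): 122 × 3 = 366.
The 6 extra days are Friday, Saturday, Sunday, Monday, Tuesday, Wednesday — 3 of them qualify.
Total: 366 + 3 = 369.

369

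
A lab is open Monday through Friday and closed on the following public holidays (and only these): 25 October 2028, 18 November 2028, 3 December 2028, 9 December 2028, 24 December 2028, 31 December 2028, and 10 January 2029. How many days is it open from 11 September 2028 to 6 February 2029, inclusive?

11 September 2028 is a Monday.
The range spans 149 days (inclusive of both endpoints).
149 = 7 × 21 + 2, so there are 21 full weeks plus 2 extra days.
Each full week contributes 5 weekdays (Mon–Fri): 21 × 5 = 105.
The 2 extra days are Monday, Tuesday — 2 of them qualify.
Total: 105 + 2 = 107.
Holidays: 25 October 2028 (Wed); 18 November 2028 (Sat); 3 December 2028 (Sun); 9 December 2028 (Sat); 24 December 2028 (Sun); 31 December 2028 (Sun); 10 January 2029 (Wed).
2 of the 7 holidays fall on weekdays; the rest are weekends and were already excluded.
Business days: 107 − 2 = 105.

105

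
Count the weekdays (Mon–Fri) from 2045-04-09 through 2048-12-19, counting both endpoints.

965

2045-04-09 is a Sunday.
That's 1351 days from start to end, counting both.
1351 = 7 × 193, so the span is exactly 193 full weeks.
Each full week contributes 5 weekdays (Mon–Fri): 193 × 5 = 965.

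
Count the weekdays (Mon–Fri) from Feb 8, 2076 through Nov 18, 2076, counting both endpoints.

203

Feb 8, 2076 is a Saturday.
The range spans 285 days (inclusive of both endpoints).
285 = 7 × 40 + 5, so there are 40 full weeks plus 5 extra days.
Each full week contributes 5 weekdays (Mon–Fri): 40 × 5 = 200.
The 5 extra days are Sat, Sun, Mon, Tue, Wed — 3 of them qualify.
Total: 200 + 3 = 203.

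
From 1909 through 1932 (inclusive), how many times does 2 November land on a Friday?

Day of week of November 2 in each year:
1909: Tue, 1910: Wed, 1911: Thu, 1912: Sat, 1913: Sun, 1914: Mon, 1915: Tue, 1916: Thu, 1917: Fri ✓, 1918: Sat, 1919: Sun, 1920: Tue, 1921: Wed, 1922: Thu, 1923: Fri ✓, 1924: Sun, 1925: Mon, 1926: Tue, 1927: Wed, 1928: Fri ✓, 1929: Sat, 1930: Sun, 1931: Mon, 1932: Wed
Fridays: 1917, 1923, 1928.

3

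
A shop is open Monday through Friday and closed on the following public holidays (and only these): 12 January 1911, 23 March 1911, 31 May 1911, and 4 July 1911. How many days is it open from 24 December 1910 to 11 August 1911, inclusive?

24 December 1910 is a Saturday.
That's 231 days from start to end, counting both.
231 = 7 × 33, so the span is exactly 33 full weeks.
Each full week contributes 5 weekdays (Mon–Fri): 33 × 5 = 165.
Total: 165.
Holidays: 12 January 1911 (Thu); 23 March 1911 (Thu); 31 May 1911 (Wed); 4 July 1911 (Tue).
All 4 holidays fall on weekdays, so subtract 4.
Business days: 165 − 4 = 161.

161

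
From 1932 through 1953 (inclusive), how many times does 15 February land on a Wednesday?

Day of week of February 15 in each year:
1932: Mon, 1933: Wed ✓, 1934: Thu, 1935: Fri, 1936: Sat, 1937: Mon, 1938: Tue, 1939: Wed ✓, 1940: Thu, 1941: Sat, 1942: Sun, 1943: Mon, 1944: Tue, 1945: Thu, 1946: Fri, 1947: Sat, 1948: Sun, 1949: Tue, 1950: Wed ✓, 1951: Thu, 1952: Fri, 1953: Sun
Wednesdays: 1933, 1939, 1950.

3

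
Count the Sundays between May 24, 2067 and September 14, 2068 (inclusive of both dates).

May 24, 2067 is a Tuesday.
From May 24, 2067 to September 14, 2068 is 480 days inclusive.
480 = 7 × 68 + 4, so there are 68 full weeks plus 4 extra days.
Each full week contributes one Sunday: 68 so far.
The 4 extra days are Tuesday, Wednesday, Thursday, Friday — none qualify.
Total: 68 + 0 = 68.

68 Sundays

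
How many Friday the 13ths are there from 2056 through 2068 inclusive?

Friday-the-13ths by year:
2056: Oct
2057: Apr, Jul
2058: Sep, Dec
2059: Jun
2060: Feb, Aug
2061: May
2062: Jan, Oct
2063: Apr, Jul
2064: Jun
2065: Feb, Mar, Nov
2066: Aug
2067: May
2068: Jan, Apr, Jul

22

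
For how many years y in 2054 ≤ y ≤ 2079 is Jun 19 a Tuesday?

Day of week of June 19 in each year:
2054: Fri, 2055: Sat, 2056: Mon, 2057: Tue ✓, 2058: Wed, 2059: Thu, 2060: Sat, 2061: Sun, 2062: Mon, 2063: Tue ✓, 2064: Thu, 2065: Fri, 2066: Sat, 2067: Sun, 2068: Tue ✓, 2069: Wed, 2070: Thu, 2071: Fri, 2072: Sun, 2073: Mon, 2074: Tue ✓, 2075: Wed, 2076: Fri, 2077: Sat, 2078: Sun, 2079: Mon
Tuesdays: 2057, 2063, 2068, 2074.

4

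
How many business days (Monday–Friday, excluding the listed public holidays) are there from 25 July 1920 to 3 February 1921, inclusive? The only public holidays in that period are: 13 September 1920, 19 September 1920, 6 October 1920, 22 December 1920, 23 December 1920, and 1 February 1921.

25 July 1920 is a Sunday.
That's 194 days from start to end, counting both.
194 = 7 × 27 + 5, so there are 27 full weeks plus 5 extra days.
Each full week contributes 5 weekdays (Mon–Fri): 27 × 5 = 135.
The 5 extra days are Sunday, Monday, Tuesday, Wednesday, Thursday — 4 of them qualify.
Total: 135 + 4 = 139.
Holidays: 13 September 1920 (Mon); 19 September 1920 (Sun); 6 October 1920 (Wed); 22 December 1920 (Wed); 23 December 1920 (Thu); 1 February 1921 (Tue).
5 of the 6 holidays fall on weekdays; the rest are weekends and were already excluded.
Business days: 139 − 5 = 134.

134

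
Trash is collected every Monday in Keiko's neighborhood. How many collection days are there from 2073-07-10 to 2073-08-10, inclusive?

2073-07-10 is a Monday.
The range spans 32 days (inclusive of both endpoints).
32 = 7 × 4 + 4, so there are 4 full weeks plus 4 extra days.
Each full week contributes one Monday: 4 so far.
The 4 extra days are Monday, Tuesday, Wednesday, Thursday — 1 of them qualifies.
Total: 4 + 1 = 5.

5 Mondays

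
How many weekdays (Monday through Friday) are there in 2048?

2048-01-01 is a Wednesday.
That's 366 days from start to end, counting both.
366 = 7 × 52 + 2, so there are 52 full weeks plus 2 extra days.
Each full week contributes 5 weekdays (Mon–Fri): 52 × 5 = 260.
The 2 extra days are Wed, Thu — 2 of them qualify.
Total: 260 + 2 = 262.

262 weekdays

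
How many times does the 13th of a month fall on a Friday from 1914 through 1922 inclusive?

Friday-the-13ths by year:
1914: Feb, Mar, Nov
1915: Aug
1916: Oct
1917: Apr, Jul
1918: Sep, Dec
1919: Jun
1920: Feb, Aug
1921: May
1922: Jan, Oct

15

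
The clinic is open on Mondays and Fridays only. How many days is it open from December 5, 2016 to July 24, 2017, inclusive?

67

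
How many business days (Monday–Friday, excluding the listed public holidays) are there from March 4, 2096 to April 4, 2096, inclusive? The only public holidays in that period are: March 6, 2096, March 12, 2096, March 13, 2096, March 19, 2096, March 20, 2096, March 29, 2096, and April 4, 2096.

16 business days

March 4, 2096 is a Sunday.
The range spans 32 days (inclusive of both endpoints).
32 = 7 × 4 + 4, so there are 4 full weeks plus 4 extra days.
Each full week contributes 5 weekdays (Mon–Fri): 4 × 5 = 20.
The 4 extra days are Sun, Mon, Tue, Wed — 3 of them qualify.
Total: 20 + 3 = 23.
Holidays: March 6, 2096 (Tue); March 12, 2096 (Mon); March 13, 2096 (Tue); March 19, 2096 (Mon); March 20, 2096 (Tue); March 29, 2096 (Thu); April 4, 2096 (Wed).
All 7 holidays fall on weekdays, so subtract 7.
Business days: 23 − 7 = 16.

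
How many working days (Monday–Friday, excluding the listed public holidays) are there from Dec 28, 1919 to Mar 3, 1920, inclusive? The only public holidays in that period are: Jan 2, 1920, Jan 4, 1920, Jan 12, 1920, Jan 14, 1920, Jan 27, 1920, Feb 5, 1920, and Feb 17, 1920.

42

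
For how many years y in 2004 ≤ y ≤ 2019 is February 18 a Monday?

3

Day of week of February 18 in each year:
2004: Wed, 2005: Fri, 2006: Sat, 2007: Sun, 2008: Mon ✓, 2009: Wed, 2010: Thu, 2011: Fri, 2012: Sat, 2013: Mon ✓, 2014: Tue, 2015: Wed, 2016: Thu, 2017: Sat, 2018: Sun, 2019: Mon ✓
Mondays: 2008, 2013, 2019.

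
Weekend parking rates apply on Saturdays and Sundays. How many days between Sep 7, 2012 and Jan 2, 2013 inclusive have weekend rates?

34

Sep 7, 2012 is a Friday.
The range spans 118 days (inclusive of both endpoints).
118 = 7 × 16 + 6, so there are 16 full weeks plus 6 extra days.
Each full week contributes 2 weekend days (Sat, Sun): 16 × 2 = 32.
The 6 extra days are Friday, Saturday, Sunday, Monday, Tuesday, Wednesday — 2 of them qualify.
Total: 32 + 2 = 34.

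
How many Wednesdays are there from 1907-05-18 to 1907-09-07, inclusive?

1907-05-18 is a Saturday.
That's 113 days from start to end, counting both.
113 = 7 × 16 + 1, so there are 16 full weeks plus 1 extra day.
Each full week contributes one Wednesday: 16 so far.
The 1 extra day is Saturday — none qualify.
Total: 16 + 0 = 16.

16 Wednesdays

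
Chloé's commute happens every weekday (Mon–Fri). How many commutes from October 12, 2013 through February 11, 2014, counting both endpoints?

October 12, 2013 is a Saturday.
The range spans 123 days (inclusive of both endpoints).
123 = 7 × 17 + 4, so there are 17 full weeks plus 4 extra days.
Each full week contributes 5 weekdays (Mon–Fri): 17 × 5 = 85.
The 4 extra days are Saturday, Sunday, Monday, Tuesday — 2 of them qualify.
Total: 85 + 2 = 87.

87 weekdays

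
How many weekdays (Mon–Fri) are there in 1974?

261

January 1, 1974 is a Tuesday.
The range spans 365 days (inclusive of both endpoints).
365 = 7 × 52 + 1, so there are 52 full weeks plus 1 extra day.
Each full week contributes 5 weekdays (Mon–Fri): 52 × 5 = 260.
The 1 extra day is Tuesday — 1 of them qualifies.
Total: 260 + 1 = 261.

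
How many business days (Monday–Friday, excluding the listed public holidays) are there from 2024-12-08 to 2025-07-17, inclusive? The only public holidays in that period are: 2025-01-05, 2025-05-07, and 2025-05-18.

2024-12-08 is a Sunday.
The range spans 222 days (inclusive of both endpoints).
222 = 7 × 31 + 5, so there are 31 full weeks plus 5 extra days.
Each full week contributes 5 weekdays (Mon–Fri): 31 × 5 = 155.
The 5 extra days are Sunday, Monday, Tuesday, Wednesday, Thursday — 4 of them qualify.
Total: 155 + 4 = 159.
Holidays: 2025-01-05 (Sun); 2025-05-07 (Wed); 2025-05-18 (Sun).
1 of the 3 holidays fall on weekdays; the rest are weekends and were already excluded.
Business days: 159 − 1 = 158.

158 business days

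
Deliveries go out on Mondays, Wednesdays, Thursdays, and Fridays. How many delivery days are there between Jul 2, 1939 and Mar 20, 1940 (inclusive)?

150

Jul 2, 1939 is a Sunday.
That's 263 days from start to end, counting both.
263 = 7 × 37 + 4, so there are 37 full weeks plus 4 extra days.
Each full week contributes 4 days from the set (Mon, Wed, Thu, Fri): 37 × 4 = 148.
The 4 extra days are Sunday, Monday, Tuesday, Wednesday — 2 of them qualify.
Total: 148 + 2 = 150.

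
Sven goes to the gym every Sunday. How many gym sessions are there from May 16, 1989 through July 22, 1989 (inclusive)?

May 16, 1989 is a Tuesday.
The range spans 68 days (inclusive of both endpoints).
68 = 7 × 9 + 5, so there are 9 full weeks plus 5 extra days.
Each full week contributes one Sunday: 9 so far.
The 5 extra days are Tue, Wed, Thu, Fri, Sat — none qualify.
Total: 9 + 0 = 9.

9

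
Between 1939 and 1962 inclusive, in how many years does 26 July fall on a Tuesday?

3

Day of week of July 26 in each year:
1939: Wed, 1940: Fri, 1941: Sat, 1942: Sun, 1943: Mon, 1944: Wed, 1945: Thu, 1946: Fri, 1947: Sat, 1948: Mon, 1949: Tue ✓, 1950: Wed, 1951: Thu, 1952: Sat, 1953: Sun, 1954: Mon, 1955: Tue ✓, 1956: Thu, 1957: Fri, 1958: Sat, 1959: Sun, 1960: Tue ✓, 1961: Wed, 1962: Thu
Tuesdays: 1949, 1955, 1960.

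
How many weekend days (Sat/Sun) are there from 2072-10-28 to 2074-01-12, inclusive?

126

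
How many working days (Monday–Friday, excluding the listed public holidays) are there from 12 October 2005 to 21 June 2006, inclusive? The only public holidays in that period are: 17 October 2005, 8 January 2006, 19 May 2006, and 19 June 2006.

12 October 2005 is a Wednesday.
The range spans 253 days (inclusive of both endpoints).
253 = 7 × 36 + 1, so there are 36 full weeks plus 1 extra day.
Each full week contributes 5 weekdays (Mon–Fri): 36 × 5 = 180.
The 1 extra day is Wednesday — 1 of them qualifies.
Total: 180 + 1 = 181.
Holidays: 17 October 2005 (Mon); 8 January 2006 (Sun); 19 May 2006 (Fri); 19 June 2006 (Mon).
3 of the 4 holidays fall on weekdays; the rest are weekends and were already excluded.
Business days: 181 − 3 = 178.

178 working days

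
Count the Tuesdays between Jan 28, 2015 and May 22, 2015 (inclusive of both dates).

16 Tuesdays

Jan 28, 2015 is a Wednesday.
That's 115 days from start to end, counting both.
115 = 7 × 16 + 3, so there are 16 full weeks plus 3 extra days.
Each full week contributes one Tuesday: 16 so far.
The 3 extra days are Wed, Thu, Fri — none qualify.
Total: 16 + 0 = 16.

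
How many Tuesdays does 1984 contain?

52

January 1, 1984 is a Sunday.
The range spans 366 days (inclusive of both endpoints).
366 = 7 × 52 + 2, so there are 52 full weeks plus 2 extra days.
Each full week contributes one Tuesday: 52 so far.
The 2 extra days are Sunday, Monday — none qualify.
Total: 52 + 0 = 52.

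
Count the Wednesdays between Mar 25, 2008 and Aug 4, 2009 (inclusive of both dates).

Mar 25, 2008 is a Tuesday.
The range spans 498 days (inclusive of both endpoints).
498 = 7 × 71 + 1, so there are 71 full weeks plus 1 extra day.
Each full week contributes one Wednesday: 71 so far.
The 1 extra day is Tuesday — none qualify.
Total: 71 + 0 = 71.

71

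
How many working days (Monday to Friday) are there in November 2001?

1 November 2001 is a Thursday.
From 1 November 2001 to 30 November 2001 is 30 days inclusive.
30 = 7 × 4 + 2, so there are 4 full weeks plus 2 extra days.
Each full week contributes 5 weekdays (Mon–Fri): 4 × 5 = 20.
The 2 extra days are Thu, Fri — 2 of them qualify.
Total: 20 + 2 = 22.

22 weekdays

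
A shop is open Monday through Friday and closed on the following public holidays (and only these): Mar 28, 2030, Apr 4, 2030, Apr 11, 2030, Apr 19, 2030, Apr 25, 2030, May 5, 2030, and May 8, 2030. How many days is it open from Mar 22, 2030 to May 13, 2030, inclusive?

Mar 22, 2030 is a Friday.
That's 53 days from start to end, counting both.
53 = 7 × 7 + 4, so there are 7 full weeks plus 4 extra days.
Each full week contributes 5 weekdays (Mon–Fri): 7 × 5 = 35.
The 4 extra days are Fri, Sat, Sun, Mon — 2 of them qualify.
Total: 35 + 2 = 37.
Holidays: Mar 28, 2030 (Thu); Apr 4, 2030 (Thu); Apr 11, 2030 (Thu); Apr 19, 2030 (Fri); Apr 25, 2030 (Thu); May 5, 2030 (Sun); May 8, 2030 (Wed).
6 of the 7 holidays fall on weekdays; the rest are weekends and were already excluded.
Business days: 37 − 6 = 31.

31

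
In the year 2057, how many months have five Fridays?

4

A month has five Fridays exactly when Friday falls within its first (length − 28) days.
Jan: 31 days, starts Mon → 5 of Mon, Tue, Wed
Feb: 28 days, starts Thu → 5 of (none)
Mar: 31 days, starts Thu → 5 of Thu, Fri, Sat ✓
Apr: 30 days, starts Sun → 5 of Sun, Mon
May: 31 days, starts Tue → 5 of Tue, Wed, Thu
Jun: 30 days, starts Fri → 5 of Fri, Sat ✓
Jul: 31 days, starts Sun → 5 of Sun, Mon, Tue
Aug: 31 days, starts Wed → 5 of Wed, Thu, Fri ✓
Sep: 30 days, starts Sat → 5 of Sat, Sun
Oct: 31 days, starts Mon → 5 of Mon, Tue, Wed
Nov: 30 days, starts Thu → 5 of Thu, Fri ✓
Dec: 31 days, starts Sat → 5 of Sat, Sun, Mon
Months with five Fridays: Mar, Jun, Aug, Nov.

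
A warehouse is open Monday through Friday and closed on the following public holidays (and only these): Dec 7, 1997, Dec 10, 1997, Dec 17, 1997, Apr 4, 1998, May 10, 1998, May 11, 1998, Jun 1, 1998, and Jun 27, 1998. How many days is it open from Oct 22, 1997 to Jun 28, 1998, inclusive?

174

Oct 22, 1997 is a Wednesday.
From Oct 22, 1997 to Jun 28, 1998 is 250 days inclusive.
250 = 7 × 35 + 5, so there are 35 full weeks plus 5 extra days.
Each full week contributes 5 weekdays (Mon–Fri): 35 × 5 = 175.
The 5 extra days are Wed, Thu, Fri, Sat, Sun — 3 of them qualify.
Total: 175 + 3 = 178.
Holidays: Dec 7, 1997 (Sun); Dec 10, 1997 (Wed); Dec 17, 1997 (Wed); Apr 4, 1998 (Sat); May 10, 1998 (Sun); May 11, 1998 (Mon); Jun 1, 1998 (Mon); Jun 27, 1998 (Sat).
4 of the 8 holidays fall on weekdays; the rest are weekends and were already excluded.
Business days: 178 − 4 = 174.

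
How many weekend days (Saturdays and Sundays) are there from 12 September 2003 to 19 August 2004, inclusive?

12 September 2003 is a Friday.
The range spans 343 days (inclusive of both endpoints).
343 = 7 × 49, so the span is exactly 49 full weeks.
Each full week contributes 2 weekend days (Sat, Sun): 49 × 2 = 98.

98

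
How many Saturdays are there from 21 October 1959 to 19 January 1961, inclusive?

21 October 1959 is a Wednesday.
From 21 October 1959 to 19 January 1961 is 457 days inclusive.
457 = 7 × 65 + 2, so there are 65 full weeks plus 2 extra days.
Each full week contributes one Saturday: 65 so far.
The 2 extra days are Wed, Thu — none qualify.
Total: 65 + 0 = 65.

65 Saturdays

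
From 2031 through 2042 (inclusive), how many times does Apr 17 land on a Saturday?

Day of week of April 17 in each year:
2031: Thu, 2032: Sat ✓, 2033: Sun, 2034: Mon, 2035: Tue, 2036: Thu, 2037: Fri, 2038: Sat ✓, 2039: Sun, 2040: Tue, 2041: Wed, 2042: Thu
Saturdays: 2032, 2038.

2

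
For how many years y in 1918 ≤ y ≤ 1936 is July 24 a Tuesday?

Day of week of July 24 in each year:
1918: Wed, 1919: Thu, 1920: Sat, 1921: Sun, 1922: Mon, 1923: Tue ✓, 1924: Thu, 1925: Fri, 1926: Sat, 1927: Sun, 1928: Tue ✓, 1929: Wed, 1930: Thu, 1931: Fri, 1932: Sun, 1933: Mon, 1934: Tue ✓, 1935: Wed, 1936: Fri
Tuesdays: 1923, 1928, 1934.

3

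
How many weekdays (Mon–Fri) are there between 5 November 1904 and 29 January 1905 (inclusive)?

5 November 1904 is a Saturday.
From 5 November 1904 to 29 January 1905 is 86 days inclusive.
86 = 7 × 12 + 2, so there are 12 full weeks plus 2 extra days.
Each full week contributes 5 weekdays (Mon–Fri): 12 × 5 = 60.
The 2 extra days are Saturday, Sunday — none qualify.
Total: 60 + 0 = 60.

60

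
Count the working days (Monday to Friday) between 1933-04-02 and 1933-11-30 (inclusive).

1933-04-02 is a Sunday.
That's 243 days from start to end, counting both.
243 = 7 × 34 + 5, so there are 34 full weeks plus 5 extra days.
Each full week contributes 5 weekdays (Mon–Fri): 34 × 5 = 170.
The 5 extra days are Sunday, Monday, Tuesday, Wednesday, Thursday — 4 of them qualify.
Total: 170 + 4 = 174.

174 weekdays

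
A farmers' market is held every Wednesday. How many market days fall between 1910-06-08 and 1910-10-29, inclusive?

21 Wednesdays

1910-06-08 is a Wednesday.
The range spans 144 days (inclusive of both endpoints).
144 = 7 × 20 + 4, so there are 20 full weeks plus 4 extra days.
Each full week contributes one Wednesday: 20 so far.
The 4 extra days are Wednesday, Thursday, Friday, Saturday — 1 of them qualifies.
Total: 20 + 1 = 21.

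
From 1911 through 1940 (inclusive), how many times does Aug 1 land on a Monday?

4

Day of week of August 1 in each year:
1911: Tue, 1912: Thu, 1913: Fri, 1914: Sat, 1915: Sun, 1916: Tue, 1917: Wed, 1918: Thu, 1919: Fri, 1920: Sun, 1921: Mon ✓, 1922: Tue, 1923: Wed, 1924: Fri, 1925: Sat, 1926: Sun, 1927: Mon ✓, 1928: Wed, 1929: Thu, 1930: Fri, 1931: Sat, 1932: Mon ✓, 1933: Tue, 1934: Wed, 1935: Thu, 1936: Sat, 1937: Sun, 1938: Mon ✓, 1939: Tue, 1940: Thu
Mondays: 1921, 1927, 1932, 1938.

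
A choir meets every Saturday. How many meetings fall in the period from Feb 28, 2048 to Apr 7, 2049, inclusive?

Feb 28, 2048 is a Friday.
The range spans 405 days (inclusive of both endpoints).
405 = 7 × 57 + 6, so there are 57 full weeks plus 6 extra days.
Each full week contributes one Saturday: 57 so far.
The 6 extra days are Friday, Saturday, Sunday, Monday, Tuesday, Wednesday — 1 of them qualifies.
Total: 57 + 1 = 58.

58 Saturdays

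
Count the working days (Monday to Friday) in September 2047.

1 September 2047 is a Sunday.
That's 30 days from start to end, counting both.
30 = 7 × 4 + 2, so there are 4 full weeks plus 2 extra days.
Each full week contributes 5 weekdays (Mon–Fri): 4 × 5 = 20.
The 2 extra days are Sunday, Monday — 1 of them qualifies.
Total: 20 + 1 = 21.

21 weekdays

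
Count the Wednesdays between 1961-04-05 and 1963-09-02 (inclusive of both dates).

1961-04-05 is a Wednesday.
From 1961-04-05 to 1963-09-02 is 881 days inclusive.
881 = 7 × 125 + 6, so there are 125 full weeks plus 6 extra days.
Each full week contributes one Wednesday: 125 so far.
The 6 extra days are Wednesday, Thursday, Friday, Saturday, Sunday, Monday — 1 of them qualifies.
Total: 125 + 1 = 126.

126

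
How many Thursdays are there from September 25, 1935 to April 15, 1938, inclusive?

134

September 25, 1935 is a Wednesday.
From September 25, 1935 to April 15, 1938 is 934 days inclusive.
934 = 7 × 133 + 3, so there are 133 full weeks plus 3 extra days.
Each full week contributes one Thursday: 133 so far.
The 3 extra days are Wed, Thu, Fri — 1 of them qualifies.
Total: 133 + 1 = 134.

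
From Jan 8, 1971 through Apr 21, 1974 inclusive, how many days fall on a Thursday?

Jan 8, 1971 is a Friday.
That's 1200 days from start to end, counting both.
1200 = 7 × 171 + 3, so there are 171 full weeks plus 3 extra days.
Each full week contributes one Thursday: 171 so far.
The 3 extra days are Fri, Sat, Sun — none qualify.
Total: 171 + 0 = 171.

171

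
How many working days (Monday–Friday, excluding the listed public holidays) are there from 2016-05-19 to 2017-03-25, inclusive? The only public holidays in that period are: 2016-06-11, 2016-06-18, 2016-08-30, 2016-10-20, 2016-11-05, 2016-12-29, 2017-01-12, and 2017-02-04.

2016-05-19 is a Thursday.
The range spans 311 days (inclusive of both endpoints).
311 = 7 × 44 + 3, so there are 44 full weeks plus 3 extra days.
Each full week contributes 5 weekdays (Mon–Fri): 44 × 5 = 220.
The 3 extra days are Thursday, Friday, Saturday — 2 of them qualify.
Total: 220 + 2 = 222.
Holidays: 2016-06-11 (Sat); 2016-06-18 (Sat); 2016-08-30 (Tue); 2016-10-20 (Thu); 2016-11-05 (Sat); 2016-12-29 (Thu); 2017-01-12 (Thu); 2017-02-04 (Sat).
4 of the 8 holidays fall on weekdays; the rest are weekends and were already excluded.
Business days: 222 − 4 = 218.

218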